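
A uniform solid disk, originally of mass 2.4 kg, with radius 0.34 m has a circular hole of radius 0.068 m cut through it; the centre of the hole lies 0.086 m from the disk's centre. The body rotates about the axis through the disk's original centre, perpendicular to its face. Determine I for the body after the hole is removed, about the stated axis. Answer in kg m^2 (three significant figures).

Unpierced body about its centre: I₀ = (1/2)MR² = (1/2)(2.4)(0.34)² = 0.13872 kg m^2.
The removed disk has mass m = M·(r/R)² = (2.4)(0.068/0.34)² = 0.096 kg (same uniform areal density).
Its moment of inertia about the rotation axis (parallel-axis theorem): I_hole = (1/2)mr² + md² = (1/2)(0.096)(0.068)² + (0.096)(0.086)² = 0.00093197 kg m^2.
Treating the hole as negative mass, I = I₀ − I_hole = 0.13872 − 0.00093197 = 0.13779 kg m^2.

0.138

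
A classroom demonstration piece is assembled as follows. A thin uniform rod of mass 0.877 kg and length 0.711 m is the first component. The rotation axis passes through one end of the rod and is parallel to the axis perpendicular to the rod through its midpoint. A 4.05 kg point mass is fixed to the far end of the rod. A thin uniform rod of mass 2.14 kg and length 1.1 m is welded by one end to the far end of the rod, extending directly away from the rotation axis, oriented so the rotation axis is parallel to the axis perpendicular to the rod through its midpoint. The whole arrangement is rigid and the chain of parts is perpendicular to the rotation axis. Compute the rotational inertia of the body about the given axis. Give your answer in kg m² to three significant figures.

Thin rod: I_cm = (1/12)ML² = (1/12)(0.877)(0.711)² = 0.036945 kg m²; centre at d = 0.3555 m, so the parallel axis theorem gives I = 0.036945 + (0.877)(0.3555)² = 0.14778 kg m².
Point mass: I_cm = 0; centre at d = 0.3555 + 0.3555 = 0.711 m, so the parallel axis theorem gives I = 0 + (4.05)(0.711)² = 2.0474 kg m².
Thin rod: I_cm = (1/12)ML² = (1/12)(2.14)(1.1)² = 0.21578 kg m²; centre at d = 0.3555 + 0.3555 + 0.55 = 1.261 m, so the parallel axis theorem gives I = 0.21578 + (2.14)(1.261)² = 3.6186 kg m².
Total I = 0.14778 + 2.0474 + 3.6186 = 5.8138 kg m².

5.81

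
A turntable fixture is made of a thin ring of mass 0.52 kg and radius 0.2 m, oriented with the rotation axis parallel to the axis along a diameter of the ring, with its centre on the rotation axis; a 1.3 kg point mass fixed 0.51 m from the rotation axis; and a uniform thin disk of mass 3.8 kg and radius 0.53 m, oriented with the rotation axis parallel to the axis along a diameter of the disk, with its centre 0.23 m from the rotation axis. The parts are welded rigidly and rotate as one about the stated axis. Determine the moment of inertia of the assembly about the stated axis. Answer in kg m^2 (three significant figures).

0.816

Thin ring: I_cm = (1/2)MR² = (1/2)(0.52)(0.2)² = 0.0104 kg m^2; axis through the centre, so I = 0.0104 kg m^2.
Point mass: I_cm = 0; centre at d = 0.51 m, so the parallel axis theorem gives I = 0 + (1.3)(0.51)² = 0.33813 kg m^2.
Thin disk: I_cm = (1/4)MR² = (1/4)(3.8)(0.53)² = 0.26686 kg m^2; centre at d = 0.23 m, so the parallel axis theorem gives I = 0.26686 + (3.8)(0.23)² = 0.46788 kg m^2.
Total I = 0.0104 + 0.33813 + 0.46788 = 0.81641 kg m^2.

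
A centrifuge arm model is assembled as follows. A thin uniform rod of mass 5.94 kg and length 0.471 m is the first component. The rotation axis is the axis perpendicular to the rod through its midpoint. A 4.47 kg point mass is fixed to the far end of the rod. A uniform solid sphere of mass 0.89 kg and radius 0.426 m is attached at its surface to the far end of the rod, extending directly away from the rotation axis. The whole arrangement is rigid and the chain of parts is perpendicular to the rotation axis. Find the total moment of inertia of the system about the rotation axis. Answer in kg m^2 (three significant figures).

Thin rod: I_cm = (1/12)ML² = (1/12)(5.94)(0.471)² = 0.10981 kg m^2; axis through the centre, so I = 0.10981 kg m^2.
Point mass: I_cm = 0; centre at d = 0.2355 m, so the parallel axis theorem gives I = 0 + (4.47)(0.2355)² = 0.24791 kg m^2.
Solid sphere: I_cm = (2/5)MR² = (2/5)(0.89)(0.426)² = 0.064605 kg m^2; centre at d = 0.2355 + 0.426 = 0.6615 m, so the parallel axis theorem gives I = 0.064605 + (0.89)(0.6615)² = 0.45405 kg m^2.
Total I = 0.10981 + 0.24791 + 0.45405 = 0.81177 kg m^2.

0.812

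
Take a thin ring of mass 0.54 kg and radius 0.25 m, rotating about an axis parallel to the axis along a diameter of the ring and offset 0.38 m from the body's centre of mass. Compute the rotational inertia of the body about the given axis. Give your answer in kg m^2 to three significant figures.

I_cm = (1/2)MR² = (1/2)(0.54)(0.25)² = 0.016875 kg m^2; centre at d = 0.38 m, so I = I_cm + Md² gives I = 0.016875 + (0.54)(0.38)² = 0.094851 kg m^2.

0.0949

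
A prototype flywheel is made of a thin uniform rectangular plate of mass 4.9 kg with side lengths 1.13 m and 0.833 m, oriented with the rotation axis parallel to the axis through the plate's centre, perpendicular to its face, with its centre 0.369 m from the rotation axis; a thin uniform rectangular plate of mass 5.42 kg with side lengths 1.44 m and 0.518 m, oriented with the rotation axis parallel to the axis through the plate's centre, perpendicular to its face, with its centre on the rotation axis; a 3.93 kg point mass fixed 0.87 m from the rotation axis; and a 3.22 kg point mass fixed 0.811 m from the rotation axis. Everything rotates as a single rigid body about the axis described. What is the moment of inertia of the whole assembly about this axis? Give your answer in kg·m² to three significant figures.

7.62

Rectangular plate: I_cm = (1/12)M(a²+b²) = (1/12)(4.9)[(1.13)² + (0.833)²] = 0.80474 kg·m²; centre at d = 0.369 m, so I = I_cm + Md² gives I = 0.80474 + (4.9)(0.369)² = 1.4719 kg·m².
Rectangular plate: I_cm = (1/12)M(a²+b²) = (1/12)(5.42)[(1.44)² + (0.518)²] = 1.0578 kg·m²; axis through the centre, so I = 1.0578 kg·m².
Point mass: I_cm = 0; centre at d = 0.87 m, so I = I_cm + Md² gives I = 0 + (3.93)(0.87)² = 2.9746 kg·m².
Point mass: I_cm = 0; centre at d = 0.811 m, so I = I_cm + Md² gives I = 0 + (3.22)(0.811)² = 2.1179 kg·m².
Total I = 1.4719 + 1.0578 + 2.9746 + 2.1179 = 7.6222 kg·m².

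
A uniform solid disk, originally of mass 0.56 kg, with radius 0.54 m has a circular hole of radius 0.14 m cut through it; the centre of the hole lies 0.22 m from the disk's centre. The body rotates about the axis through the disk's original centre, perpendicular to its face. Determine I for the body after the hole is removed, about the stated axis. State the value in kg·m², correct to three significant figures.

Unpierced body about its centre: I₀ = (1/2)MR² = (1/2)(0.56)(0.54)² = 0.081648 kg·m².
The removed disk has mass m = M·(r/R)² = (0.56)(0.14/0.54)² = 0.037641 kg (same uniform areal density).
Its moment of inertia about the rotation axis (parallel-axis theorem): I_hole = (1/2)mr² + md² = (1/2)(0.037641)(0.14)² + (0.037641)(0.22)² = 0.0021907 kg·m².
Treating the hole as negative mass, I = I₀ − I_hole = 0.081648 − 0.0021907 = 0.079457 kg·m².

0.0795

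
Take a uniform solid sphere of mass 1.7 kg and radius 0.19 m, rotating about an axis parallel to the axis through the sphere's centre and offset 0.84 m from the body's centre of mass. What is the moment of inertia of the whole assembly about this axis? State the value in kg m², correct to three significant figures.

I_cm = (2/5)MR² = (2/5)(1.7)(0.19)² = 0.024548 kg m²; centre at d = 0.84 m, so the parallel axis theorem gives I = 0.024548 + (1.7)(0.84)² = 1.2241 kg m².

1.22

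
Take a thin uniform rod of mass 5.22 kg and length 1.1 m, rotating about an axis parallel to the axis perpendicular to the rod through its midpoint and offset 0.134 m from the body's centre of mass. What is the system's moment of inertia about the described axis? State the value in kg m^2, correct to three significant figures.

I_cm = (1/12)ML² = (1/12)(5.22)(1.1)² = 0.52635 kg m^2; centre at d = 0.134 m, so the parallel axis theorem gives I = 0.52635 + (5.22)(0.134)² = 0.62008 kg m^2.

0.620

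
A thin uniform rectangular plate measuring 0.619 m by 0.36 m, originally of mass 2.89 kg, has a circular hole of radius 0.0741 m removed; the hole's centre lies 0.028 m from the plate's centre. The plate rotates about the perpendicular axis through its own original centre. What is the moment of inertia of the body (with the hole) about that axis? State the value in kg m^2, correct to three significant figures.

Unpierced body about its centre: I₀ = (1/12)M(a²+b²) = (1/12)(2.89)[(0.619)² + (0.36)²] = 0.12349 kg m^2.
The removed disk has mass m = M·πr²/(ab) = (2.89)·π(0.0741)²/(0.619·0.36) = 0.22371 kg (same uniform areal density).
Its moment of inertia about the rotation axis (parallel-axis theorem): I_hole = (1/2)mr² + md² = (1/2)(0.22371)(0.0741)² + (0.22371)(0.028)² = 0.00078957 kg m^2.
Treating the hole as negative mass, I = I₀ − I_hole = 0.12349 − 0.00078957 = 0.1227 kg m^2.

0.123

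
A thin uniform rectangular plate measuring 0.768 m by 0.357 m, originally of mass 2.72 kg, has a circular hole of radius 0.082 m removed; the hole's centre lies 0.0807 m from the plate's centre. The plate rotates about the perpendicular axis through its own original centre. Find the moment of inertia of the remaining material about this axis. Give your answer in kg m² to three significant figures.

0.161

Unpierced body about its centre: I₀ = (1/12)M(a²+b²) = (1/12)(2.72)[(0.768)² + (0.357)²] = 0.16258 kg m².
The removed disk has mass m = M·πr²/(ab) = (2.72)·π(0.082)²/(0.768·0.357) = 0.20956 kg (same uniform areal density).
Its moment of inertia about the rotation axis (parallel-axis theorem): I_hole = (1/2)mr² + md² = (1/2)(0.20956)(0.082)² + (0.20956)(0.0807)² = 0.0020693 kg m².
Treating the hole as negative mass, I = I₀ − I_hole = 0.16258 − 0.0020693 = 0.16051 kg m².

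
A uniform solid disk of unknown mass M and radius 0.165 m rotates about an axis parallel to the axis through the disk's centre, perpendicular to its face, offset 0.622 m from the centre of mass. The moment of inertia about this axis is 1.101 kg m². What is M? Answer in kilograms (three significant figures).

I = I_cm + Md² = (1/2)MR² + Md² = M·[0.5·(0.165)² + (0.622)²] = M·0.4005.
So M = 1.101 / 0.4005 = 2.7491 kg.

2.75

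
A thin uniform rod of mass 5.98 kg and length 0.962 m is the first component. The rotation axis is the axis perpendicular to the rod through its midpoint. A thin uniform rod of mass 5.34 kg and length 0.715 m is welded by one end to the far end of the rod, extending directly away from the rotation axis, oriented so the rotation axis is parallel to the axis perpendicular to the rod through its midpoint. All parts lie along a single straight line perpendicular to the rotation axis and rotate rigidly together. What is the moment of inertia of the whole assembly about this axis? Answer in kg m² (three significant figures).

Thin rod: I_cm = (1/12)ML² = (1/12)(5.98)(0.962)² = 0.46118 kg m²; axis through the centre, so I = 0.46118 kg m².
Thin rod: I_cm = (1/12)ML² = (1/12)(5.34)(0.715)² = 0.2275 kg m²; centre at d = 0.481 + 0.3575 = 0.8385 m, so the parallel axis theorem gives I = 0.2275 + (5.34)(0.8385)² = 3.982 kg m².
Total I = 0.46118 + 3.982 = 4.4431 kg m².

4.44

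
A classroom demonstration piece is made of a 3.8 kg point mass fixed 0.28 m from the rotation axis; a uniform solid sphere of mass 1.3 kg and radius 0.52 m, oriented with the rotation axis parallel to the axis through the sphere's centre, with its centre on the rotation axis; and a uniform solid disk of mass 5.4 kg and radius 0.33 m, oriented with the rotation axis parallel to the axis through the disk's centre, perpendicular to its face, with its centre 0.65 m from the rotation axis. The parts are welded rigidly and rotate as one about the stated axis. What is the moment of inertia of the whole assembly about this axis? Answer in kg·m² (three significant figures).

Point mass: I_cm = 0; centre at d = 0.28 m, so I = I_cm + Md² gives I = 0 + (3.8)(0.28)² = 0.29792 kg·m².
Solid sphere: I_cm = (2/5)MR² = (2/5)(1.3)(0.52)² = 0.14061 kg·m²; axis through the centre, so I = 0.14061 kg·m².
Solid disk: I_cm = (1/2)MR² = (1/2)(5.4)(0.33)² = 0.29403 kg·m²; centre at d = 0.65 m, so I = I_cm + Md² gives I = 0.29403 + (5.4)(0.65)² = 2.5755 kg·m².
Total I = 0.29792 + 0.14061 + 2.5755 = 3.0141 kg·m².

3.01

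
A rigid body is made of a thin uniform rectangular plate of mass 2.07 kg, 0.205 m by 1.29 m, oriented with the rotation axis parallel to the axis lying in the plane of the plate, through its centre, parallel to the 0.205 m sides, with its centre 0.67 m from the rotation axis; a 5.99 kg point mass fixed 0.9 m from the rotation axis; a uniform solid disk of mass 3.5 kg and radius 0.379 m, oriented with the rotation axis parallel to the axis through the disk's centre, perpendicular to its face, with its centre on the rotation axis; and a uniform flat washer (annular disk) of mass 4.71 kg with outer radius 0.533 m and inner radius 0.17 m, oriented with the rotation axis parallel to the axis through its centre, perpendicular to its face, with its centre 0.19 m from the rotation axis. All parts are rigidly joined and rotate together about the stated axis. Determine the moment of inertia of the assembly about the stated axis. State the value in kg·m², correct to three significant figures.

7.23

Rectangular plate: I_cm = (1/12)Mb² = (1/12)(2.07)(1.29)² = 0.28706 kg·m²; centre at d = 0.67 m, so the parallel axis theorem gives I = 0.28706 + (2.07)(0.67)² = 1.2163 kg·m².
Point mass: I_cm = 0; centre at d = 0.9 m, so the parallel axis theorem gives I = 0 + (5.99)(0.9)² = 4.8519 kg·m².
Solid disk: I_cm = (1/2)MR² = (1/2)(3.5)(0.379)² = 0.25137 kg·m²; axis through the centre, so I = 0.25137 kg·m².
Annular disk: I_cm = (1/2)M(R²+r²) = (1/2)(4.71)[(0.533)² + (0.17)²] = 0.73709 kg·m²; centre at d = 0.19 m, so the parallel axis theorem gives I = 0.73709 + (4.71)(0.19)² = 0.90712 kg·m².
Total I = 1.2163 + 4.8519 + 0.25137 + 0.90712 = 7.2267 kg·m².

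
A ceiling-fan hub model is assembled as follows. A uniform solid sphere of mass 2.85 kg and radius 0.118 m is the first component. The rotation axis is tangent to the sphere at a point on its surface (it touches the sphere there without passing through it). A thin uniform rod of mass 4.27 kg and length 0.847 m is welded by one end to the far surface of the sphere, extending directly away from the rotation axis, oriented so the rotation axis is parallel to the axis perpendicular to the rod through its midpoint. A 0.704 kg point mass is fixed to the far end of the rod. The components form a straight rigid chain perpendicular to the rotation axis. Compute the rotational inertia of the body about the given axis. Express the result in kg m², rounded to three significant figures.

2.99

Solid sphere: I_cm = (2/5)MR² = (2/5)(2.85)(0.118)² = 0.015873 kg m²; centre at d = 0.118 m, so I = I_cm + Md² gives I = 0.015873 + (2.85)(0.118)² = 0.055557 kg m².
Thin rod: I_cm = (1/12)ML² = (1/12)(4.27)(0.847)² = 0.25528 kg m²; centre at d = 0.118 + 0.118 + 0.4235 = 0.6595 m, so I = I_cm + Md² gives I = 0.25528 + (4.27)(0.6595)² = 2.1125 kg m².
Point mass: I_cm = 0; centre at d = 0.118 + 0.118 + 0.4235 + 0.4235 = 1.083 m, so I = I_cm + Md² gives I = 0 + (0.704)(1.083)² = 0.82571 kg m².
Total I = 0.055557 + 2.1125 + 0.82571 = 2.9937 kg m².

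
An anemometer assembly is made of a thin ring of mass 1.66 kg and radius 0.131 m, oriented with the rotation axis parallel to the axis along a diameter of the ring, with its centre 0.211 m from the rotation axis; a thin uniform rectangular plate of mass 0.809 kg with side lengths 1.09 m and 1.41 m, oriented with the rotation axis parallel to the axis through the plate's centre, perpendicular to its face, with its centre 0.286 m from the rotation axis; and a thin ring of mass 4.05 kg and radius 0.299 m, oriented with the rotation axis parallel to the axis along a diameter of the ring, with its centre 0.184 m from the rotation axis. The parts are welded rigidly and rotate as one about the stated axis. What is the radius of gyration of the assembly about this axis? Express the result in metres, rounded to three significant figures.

0.325

Thin ring: I_cm = (1/2)MR² = (1/2)(1.66)(0.131)² = 0.014244 kg·m²; centre at d = 0.211 m, so I = I_cm + Md² gives I = 0.014244 + (1.66)(0.211)² = 0.088148 kg·m².
Rectangular plate: I_cm = (1/12)M(a²+b²) = (1/12)(0.809)[(1.09)² + (1.41)²] = 0.21413 kg·m²; centre at d = 0.286 m, so I = I_cm + Md² gives I = 0.21413 + (0.809)(0.286)² = 0.2803 kg·m².
Thin ring: I_cm = (1/2)MR² = (1/2)(4.05)(0.299)² = 0.18104 kg·m²; centre at d = 0.184 m, so I = I_cm + Md² gives I = 0.18104 + (4.05)(0.184)² = 0.31815 kg·m².
Total I = 0.6866 kg·m²; total mass M = 6.519 kg.
k = √(I/M) = √(0.6866/6.519) = 0.32454 m.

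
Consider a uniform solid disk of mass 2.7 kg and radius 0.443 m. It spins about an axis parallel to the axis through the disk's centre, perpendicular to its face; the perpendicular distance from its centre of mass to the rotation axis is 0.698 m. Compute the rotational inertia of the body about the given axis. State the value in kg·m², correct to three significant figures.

1.58

I_cm = (1/2)MR² = (1/2)(2.7)(0.443)² = 0.26494 kg·m²; centre at d = 0.698 m, so I = I_cm + Md² gives I = 0.26494 + (2.7)(0.698)² = 1.5804 kg·m².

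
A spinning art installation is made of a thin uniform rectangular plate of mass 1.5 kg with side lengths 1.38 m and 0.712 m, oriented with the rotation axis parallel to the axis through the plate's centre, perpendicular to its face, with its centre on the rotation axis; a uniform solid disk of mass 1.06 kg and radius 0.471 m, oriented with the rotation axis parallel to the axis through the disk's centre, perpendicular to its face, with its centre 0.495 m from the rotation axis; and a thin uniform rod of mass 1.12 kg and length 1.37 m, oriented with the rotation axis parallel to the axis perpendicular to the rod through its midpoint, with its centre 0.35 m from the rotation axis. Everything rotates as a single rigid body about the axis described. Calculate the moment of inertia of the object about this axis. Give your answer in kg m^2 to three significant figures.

0.991

Rectangular plate: I_cm = (1/12)M(a²+b²) = (1/12)(1.5)[(1.38)² + (0.712)²] = 0.30142 kg m^2; axis through the centre, so I = 0.30142 kg m^2.
Solid disk: I_cm = (1/2)MR² = (1/2)(1.06)(0.471)² = 0.11758 kg m^2; centre at d = 0.495 m, so the parallel axis theorem gives I = 0.11758 + (1.06)(0.495)² = 0.3773 kg m^2.
Thin rod: I_cm = (1/12)ML² = (1/12)(1.12)(1.37)² = 0.17518 kg m^2; centre at d = 0.35 m, so the parallel axis theorem gives I = 0.17518 + (1.12)(0.35)² = 0.31238 kg m^2.
Total I = 0.30142 + 0.3773 + 0.31238 = 0.9911 kg m^2.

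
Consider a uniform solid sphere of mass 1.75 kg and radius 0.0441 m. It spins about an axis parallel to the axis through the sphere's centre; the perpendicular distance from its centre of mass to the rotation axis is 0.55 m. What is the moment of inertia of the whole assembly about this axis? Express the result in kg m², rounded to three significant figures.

0.531

I_cm = (2/5)MR² = (2/5)(1.75)(0.0441)² = 0.0013614 kg m²; centre at d = 0.55 m, so I = I_cm + Md² gives I = 0.0013614 + (1.75)(0.55)² = 0.53074 kg m².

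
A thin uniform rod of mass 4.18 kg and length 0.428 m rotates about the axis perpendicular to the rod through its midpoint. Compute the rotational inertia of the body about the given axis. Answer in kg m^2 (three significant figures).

I_cm = (1/12)ML² = (1/12)(4.18)(0.428)² = 0.063809 kg m^2; axis through the centre, so I = 0.063809 kg m^2.

0.0638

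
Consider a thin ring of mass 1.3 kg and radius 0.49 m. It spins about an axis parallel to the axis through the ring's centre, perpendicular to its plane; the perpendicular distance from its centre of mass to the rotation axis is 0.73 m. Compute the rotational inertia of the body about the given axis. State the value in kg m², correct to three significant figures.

I_cm = MR² = (1.3)(0.49)² = 0.31213 kg m²; centre at d = 0.73 m, so I = I_cm + Md² gives I = 0.31213 + (1.3)(0.73)² = 1.0049 kg m².

1.00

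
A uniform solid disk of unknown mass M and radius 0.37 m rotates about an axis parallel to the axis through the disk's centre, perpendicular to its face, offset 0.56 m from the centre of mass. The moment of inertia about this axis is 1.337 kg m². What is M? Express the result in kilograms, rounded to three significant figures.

I = I_cm + Md² = (1/2)MR² + Md² = M·[0.5·(0.37)² + (0.56)²] = M·0.38205.
So M = 1.337 / 0.38205 = 3.4995 kg.

3.50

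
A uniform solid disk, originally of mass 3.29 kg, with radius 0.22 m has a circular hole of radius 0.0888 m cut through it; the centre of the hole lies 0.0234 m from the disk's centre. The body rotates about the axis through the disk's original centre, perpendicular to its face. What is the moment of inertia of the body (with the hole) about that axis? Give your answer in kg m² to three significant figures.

Unpierced body about its centre: I₀ = (1/2)MR² = (1/2)(3.29)(0.22)² = 0.079618 kg m².
The removed disk has mass m = M·(r/R)² = (3.29)(0.0888/0.22)² = 0.53601 kg (same uniform areal density).
Its moment of inertia about the rotation axis (parallel-axis theorem): I_hole = (1/2)mr² + md² = (1/2)(0.53601)(0.0888)² + (0.53601)(0.0234)² = 0.0024069 kg m².
Treating the hole as negative mass, I = I₀ − I_hole = 0.079618 − 0.0024069 = 0.077211 kg m².

0.0772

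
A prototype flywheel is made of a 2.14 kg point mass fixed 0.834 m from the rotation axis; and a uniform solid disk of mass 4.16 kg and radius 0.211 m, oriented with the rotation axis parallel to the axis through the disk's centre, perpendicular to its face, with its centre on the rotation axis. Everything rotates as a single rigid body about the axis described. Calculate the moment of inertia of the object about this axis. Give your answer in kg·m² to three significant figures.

1.58

Point mass: I_cm = 0; centre at d = 0.834 m, so the parallel axis theorem gives I = 0 + (2.14)(0.834)² = 1.4885 kg·m².
Solid disk: I_cm = (1/2)MR² = (1/2)(4.16)(0.211)² = 0.092604 kg·m²; axis through the centre, so I = 0.092604 kg·m².
Total I = 1.4885 + 0.092604 = 1.5811 kg·m².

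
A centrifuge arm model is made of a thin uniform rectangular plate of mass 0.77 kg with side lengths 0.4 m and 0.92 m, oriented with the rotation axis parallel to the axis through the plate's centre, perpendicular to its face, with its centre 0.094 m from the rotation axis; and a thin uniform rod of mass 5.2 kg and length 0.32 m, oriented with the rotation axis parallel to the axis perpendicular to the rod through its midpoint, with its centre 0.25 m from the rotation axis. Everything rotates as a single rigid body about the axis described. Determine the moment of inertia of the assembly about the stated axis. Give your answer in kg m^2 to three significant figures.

Rectangular plate: I_cm = (1/12)M(a²+b²) = (1/12)(0.77)[(0.4)² + (0.92)²] = 0.064577 kg m^2; centre at d = 0.094 m, so I = I_cm + Md² gives I = 0.064577 + (0.77)(0.094)² = 0.071381 kg m^2.
Thin rod: I_cm = (1/12)ML² = (1/12)(5.2)(0.32)² = 0.044373 kg m^2; centre at d = 0.25 m, so I = I_cm + Md² gives I = 0.044373 + (5.2)(0.25)² = 0.36937 kg m^2.
Total I = 0.071381 + 0.36937 = 0.44075 kg m^2.

0.441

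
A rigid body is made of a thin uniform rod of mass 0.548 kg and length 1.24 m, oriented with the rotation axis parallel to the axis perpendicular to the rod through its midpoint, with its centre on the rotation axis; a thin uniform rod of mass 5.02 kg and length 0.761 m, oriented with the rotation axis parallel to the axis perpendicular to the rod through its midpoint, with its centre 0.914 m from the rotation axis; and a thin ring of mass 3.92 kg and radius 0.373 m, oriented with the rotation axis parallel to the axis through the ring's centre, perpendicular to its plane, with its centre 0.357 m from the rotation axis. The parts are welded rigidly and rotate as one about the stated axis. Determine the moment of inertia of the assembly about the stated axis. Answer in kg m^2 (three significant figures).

5.55

Thin rod: I_cm = (1/12)ML² = (1/12)(0.548)(1.24)² = 0.070217 kg m^2; axis through the centre, so I = 0.070217 kg m^2.
Thin rod: I_cm = (1/12)ML² = (1/12)(5.02)(0.761)² = 0.24227 kg m^2; centre at d = 0.914 m, so I = I_cm + Md² gives I = 0.24227 + (5.02)(0.914)² = 4.436 kg m^2.
Thin ring: I_cm = MR² = (3.92)(0.373)² = 0.54539 kg m^2; centre at d = 0.357 m, so I = I_cm + Md² gives I = 0.54539 + (3.92)(0.357)² = 1.045 kg m^2.
Total I = 0.070217 + 4.436 + 1.045 = 5.5512 kg m^2.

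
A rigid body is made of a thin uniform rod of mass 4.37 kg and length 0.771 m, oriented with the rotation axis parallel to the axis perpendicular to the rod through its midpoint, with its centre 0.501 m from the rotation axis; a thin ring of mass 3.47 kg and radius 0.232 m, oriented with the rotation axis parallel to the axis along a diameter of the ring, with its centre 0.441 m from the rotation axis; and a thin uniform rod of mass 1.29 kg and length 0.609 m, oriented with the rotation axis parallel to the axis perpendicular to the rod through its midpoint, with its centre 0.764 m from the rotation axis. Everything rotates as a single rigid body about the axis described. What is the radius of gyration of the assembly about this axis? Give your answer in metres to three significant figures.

Thin rod: I_cm = (1/12)ML² = (1/12)(4.37)(0.771)² = 0.21648 kg m^2; centre at d = 0.501 m, so the parallel axis theorem gives I = 0.21648 + (4.37)(0.501)² = 1.3133 kg m^2.
Thin ring: I_cm = (1/2)MR² = (1/2)(3.47)(0.232)² = 0.093385 kg m^2; centre at d = 0.441 m, so the parallel axis theorem gives I = 0.093385 + (3.47)(0.441)² = 0.76823 kg m^2.
Thin rod: I_cm = (1/12)ML² = (1/12)(1.29)(0.609)² = 0.03987 kg m^2; centre at d = 0.764 m, so the parallel axis theorem gives I = 0.03987 + (1.29)(0.764)² = 0.79284 kg m^2.
Total I = 2.8744 kg m^2; total mass M = 9.13 kg.
k = √(I/M) = √(2.8744/9.13) = 0.5611 m.

0.561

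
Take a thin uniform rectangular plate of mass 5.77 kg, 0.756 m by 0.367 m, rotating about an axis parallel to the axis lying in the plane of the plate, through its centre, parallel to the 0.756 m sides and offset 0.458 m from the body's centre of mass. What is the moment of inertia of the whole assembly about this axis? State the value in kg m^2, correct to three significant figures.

1.28

I_cm = (1/12)Mb² = (1/12)(5.77)(0.367)² = 0.064763 kg m^2; centre at d = 0.458 m, so the parallel axis theorem gives I = 0.064763 + (5.77)(0.458)² = 1.2751 kg m^2.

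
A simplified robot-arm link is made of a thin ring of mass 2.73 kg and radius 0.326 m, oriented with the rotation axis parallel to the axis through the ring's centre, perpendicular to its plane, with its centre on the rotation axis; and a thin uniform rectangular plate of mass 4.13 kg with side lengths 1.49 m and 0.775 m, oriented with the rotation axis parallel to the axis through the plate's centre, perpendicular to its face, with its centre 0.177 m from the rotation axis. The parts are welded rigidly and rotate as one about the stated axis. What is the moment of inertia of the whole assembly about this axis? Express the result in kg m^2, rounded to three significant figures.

Thin ring: I_cm = MR² = (2.73)(0.326)² = 0.29013 kg m^2; axis through the centre, so I = 0.29013 kg m^2.
Rectangular plate: I_cm = (1/12)M(a²+b²) = (1/12)(4.13)[(1.49)² + (0.775)²] = 0.9708 kg m^2; centre at d = 0.177 m, so I = I_cm + Md² gives I = 0.9708 + (4.13)(0.177)² = 1.1002 kg m^2.
Total I = 0.29013 + 1.1002 = 1.3903 kg m^2.

1.39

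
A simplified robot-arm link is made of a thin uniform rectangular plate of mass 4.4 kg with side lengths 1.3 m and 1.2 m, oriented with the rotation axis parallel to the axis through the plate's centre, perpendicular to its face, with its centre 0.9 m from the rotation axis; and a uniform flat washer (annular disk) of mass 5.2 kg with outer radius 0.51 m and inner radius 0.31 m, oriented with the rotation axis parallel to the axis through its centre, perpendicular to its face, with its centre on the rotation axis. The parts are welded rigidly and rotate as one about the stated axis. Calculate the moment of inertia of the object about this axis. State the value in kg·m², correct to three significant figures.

5.64

Rectangular plate: I_cm = (1/12)M(a²+b²) = (1/12)(4.4)[(1.3)² + (1.2)²] = 1.1477 kg·m²; centre at d = 0.9 m, so the parallel axis theorem gives I = 1.1477 + (4.4)(0.9)² = 4.7117 kg·m².
Annular disk: I_cm = (1/2)M(R²+r²) = (1/2)(5.2)[(0.51)² + (0.31)²] = 0.92612 kg·m²; axis through the centre, so I = 0.92612 kg·m².
Total I = 4.7117 + 0.92612 = 5.6378 kg·m².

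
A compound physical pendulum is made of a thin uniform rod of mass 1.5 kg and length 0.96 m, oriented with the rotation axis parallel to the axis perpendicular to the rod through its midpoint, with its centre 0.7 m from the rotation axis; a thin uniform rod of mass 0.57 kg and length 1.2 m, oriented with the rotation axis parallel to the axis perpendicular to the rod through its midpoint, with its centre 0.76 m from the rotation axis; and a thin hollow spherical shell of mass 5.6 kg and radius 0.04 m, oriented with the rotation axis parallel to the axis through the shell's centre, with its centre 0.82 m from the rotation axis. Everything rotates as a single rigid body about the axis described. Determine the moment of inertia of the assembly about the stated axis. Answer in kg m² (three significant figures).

Thin rod: I_cm = (1/12)ML² = (1/12)(1.5)(0.96)² = 0.1152 kg m²; centre at d = 0.7 m, so I = I_cm + Md² gives I = 0.1152 + (1.5)(0.7)² = 0.8502 kg m².
Thin rod: I_cm = (1/12)ML² = (1/12)(0.57)(1.2)² = 0.0684 kg m²; centre at d = 0.76 m, so I = I_cm + Md² gives I = 0.0684 + (0.57)(0.76)² = 0.39763 kg m².
Spherical shell: I_cm = (2/3)MR² = (2/3)(5.6)(0.04)² = 0.0059733 kg m²; centre at d = 0.82 m, so I = I_cm + Md² gives I = 0.0059733 + (5.6)(0.82)² = 3.7714 kg m².
Total I = 0.8502 + 0.39763 + 3.7714 = 5.0192 kg m².

5.02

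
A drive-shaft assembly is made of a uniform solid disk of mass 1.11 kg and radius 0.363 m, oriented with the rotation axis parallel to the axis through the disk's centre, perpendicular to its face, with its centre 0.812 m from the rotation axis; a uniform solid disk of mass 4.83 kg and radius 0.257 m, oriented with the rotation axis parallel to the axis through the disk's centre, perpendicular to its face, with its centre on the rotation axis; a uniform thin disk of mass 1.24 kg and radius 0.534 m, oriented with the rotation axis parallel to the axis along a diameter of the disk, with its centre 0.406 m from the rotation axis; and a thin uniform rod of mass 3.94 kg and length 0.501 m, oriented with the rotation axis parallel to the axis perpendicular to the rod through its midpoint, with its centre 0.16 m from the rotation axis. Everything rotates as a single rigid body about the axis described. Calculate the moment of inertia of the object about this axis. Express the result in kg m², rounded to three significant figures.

1.44

Solid disk: I_cm = (1/2)MR² = (1/2)(1.11)(0.363)² = 0.073132 kg m²; centre at d = 0.812 m, so the parallel axis theorem gives I = 0.073132 + (1.11)(0.812)² = 0.805 kg m².
Solid disk: I_cm = (1/2)MR² = (1/2)(4.83)(0.257)² = 0.15951 kg m²; axis through the centre, so I = 0.15951 kg m².
Thin disk: I_cm = (1/4)MR² = (1/4)(1.24)(0.534)² = 0.088398 kg m²; centre at d = 0.406 m, so the parallel axis theorem gives I = 0.088398 + (1.24)(0.406)² = 0.2928 kg m².
Thin rod: I_cm = (1/12)ML² = (1/12)(3.94)(0.501)² = 0.082412 kg m²; centre at d = 0.16 m, so the parallel axis theorem gives I = 0.082412 + (3.94)(0.16)² = 0.18328 kg m².
Total I = 0.805 + 0.15951 + 0.2928 + 0.18328 = 1.4406 kg m².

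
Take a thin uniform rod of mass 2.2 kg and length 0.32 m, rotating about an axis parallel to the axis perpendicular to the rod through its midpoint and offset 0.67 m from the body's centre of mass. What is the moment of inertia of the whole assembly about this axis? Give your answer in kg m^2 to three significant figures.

I_cm = (1/12)ML² = (1/12)(2.2)(0.32)² = 0.018773 kg m^2; centre at d = 0.67 m, so the parallel axis theorem gives I = 0.018773 + (2.2)(0.67)² = 1.0064 kg m^2.

1.01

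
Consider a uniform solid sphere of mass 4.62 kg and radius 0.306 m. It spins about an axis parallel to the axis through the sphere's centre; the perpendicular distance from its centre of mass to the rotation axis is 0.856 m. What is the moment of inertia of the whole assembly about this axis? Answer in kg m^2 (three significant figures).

3.56

I_cm = (2/5)MR² = (2/5)(4.62)(0.306)² = 0.17304 kg m^2; centre at d = 0.856 m, so the parallel axis theorem gives I = 0.17304 + (4.62)(0.856)² = 3.5583 kg m^2.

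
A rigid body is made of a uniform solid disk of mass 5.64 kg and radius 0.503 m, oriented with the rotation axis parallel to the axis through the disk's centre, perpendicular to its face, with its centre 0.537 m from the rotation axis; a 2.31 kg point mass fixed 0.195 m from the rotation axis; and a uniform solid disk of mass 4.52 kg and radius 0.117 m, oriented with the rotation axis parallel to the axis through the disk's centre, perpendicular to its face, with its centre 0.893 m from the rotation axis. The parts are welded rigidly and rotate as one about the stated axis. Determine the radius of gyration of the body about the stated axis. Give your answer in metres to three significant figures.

0.697

Solid disk: I_cm = (1/2)MR² = (1/2)(5.64)(0.503)² = 0.71349 kg·m²; centre at d = 0.537 m, so I = I_cm + Md² gives I = 0.71349 + (5.64)(0.537)² = 2.3399 kg·m².
Point mass: I_cm = 0; centre at d = 0.195 m, so I = I_cm + Md² gives I = 0 + (2.31)(0.195)² = 0.087838 kg·m².
Solid disk: I_cm = (1/2)MR² = (1/2)(4.52)(0.117)² = 0.030937 kg·m²; centre at d = 0.893 m, so I = I_cm + Md² gives I = 0.030937 + (4.52)(0.893)² = 3.6354 kg·m².
Total I = 6.0631 kg·m²; total mass M = 12.47 kg.
k = √(I/M) = √(6.0631/12.47) = 0.69729 m.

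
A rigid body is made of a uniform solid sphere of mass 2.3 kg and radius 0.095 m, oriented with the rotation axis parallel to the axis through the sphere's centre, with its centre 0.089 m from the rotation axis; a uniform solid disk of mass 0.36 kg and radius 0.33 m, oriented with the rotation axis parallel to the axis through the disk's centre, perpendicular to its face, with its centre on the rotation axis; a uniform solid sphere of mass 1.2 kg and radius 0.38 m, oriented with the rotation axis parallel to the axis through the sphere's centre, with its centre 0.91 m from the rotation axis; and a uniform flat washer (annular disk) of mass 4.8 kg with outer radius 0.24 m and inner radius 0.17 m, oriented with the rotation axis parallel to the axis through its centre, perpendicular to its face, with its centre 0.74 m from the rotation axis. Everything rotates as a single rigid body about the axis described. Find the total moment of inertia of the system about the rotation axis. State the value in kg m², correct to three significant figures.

3.95

Solid sphere: I_cm = (2/5)MR² = (2/5)(2.3)(0.095)² = 0.008303 kg m²; centre at d = 0.089 m, so I = I_cm + Md² gives I = 0.008303 + (2.3)(0.089)² = 0.026521 kg m².
Solid disk: I_cm = (1/2)MR² = (1/2)(0.36)(0.33)² = 0.019602 kg m²; axis through the centre, so I = 0.019602 kg m².
Solid sphere: I_cm = (2/5)MR² = (2/5)(1.2)(0.38)² = 0.069312 kg m²; centre at d = 0.91 m, so I = I_cm + Md² gives I = 0.069312 + (1.2)(0.91)² = 1.063 kg m².
Annular disk: I_cm = (1/2)M(R²+r²) = (1/2)(4.8)[(0.24)² + (0.17)²] = 0.2076 kg m²; centre at d = 0.74 m, so I = I_cm + Md² gives I = 0.2076 + (4.8)(0.74)² = 2.8361 kg m².
Total I = 0.026521 + 0.019602 + 1.063 + 2.8361 = 3.9452 kg m².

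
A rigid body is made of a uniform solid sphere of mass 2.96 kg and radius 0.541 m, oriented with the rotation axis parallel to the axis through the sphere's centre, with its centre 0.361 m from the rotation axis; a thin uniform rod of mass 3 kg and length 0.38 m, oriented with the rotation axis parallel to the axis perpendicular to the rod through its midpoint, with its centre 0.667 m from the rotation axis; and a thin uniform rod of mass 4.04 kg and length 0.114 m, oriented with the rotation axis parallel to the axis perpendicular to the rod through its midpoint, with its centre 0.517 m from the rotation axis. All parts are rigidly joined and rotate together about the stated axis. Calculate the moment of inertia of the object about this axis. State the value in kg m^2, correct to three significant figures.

3.19

Solid sphere: I_cm = (2/5)MR² = (2/5)(2.96)(0.541)² = 0.34653 kg m^2; centre at d = 0.361 m, so the parallel axis theorem gives I = 0.34653 + (2.96)(0.361)² = 0.73228 kg m^2.
Thin rod: I_cm = (1/12)ML² = (1/12)(3)(0.38)² = 0.0361 kg m^2; centre at d = 0.667 m, so the parallel axis theorem gives I = 0.0361 + (3)(0.667)² = 1.3708 kg m^2.
Thin rod: I_cm = (1/12)ML² = (1/12)(4.04)(0.114)² = 0.0043753 kg m^2; centre at d = 0.517 m, so the parallel axis theorem gives I = 0.0043753 + (4.04)(0.517)² = 1.0842 kg m^2.
Total I = 0.73228 + 1.3708 + 1.0842 = 3.1873 kg m^2.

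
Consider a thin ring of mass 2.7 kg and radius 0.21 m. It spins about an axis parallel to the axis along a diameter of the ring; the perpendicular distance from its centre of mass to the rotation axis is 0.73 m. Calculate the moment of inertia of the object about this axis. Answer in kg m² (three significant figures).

1.50

I_cm = (1/2)MR² = (1/2)(2.7)(0.21)² = 0.059535 kg m²; centre at d = 0.73 m, so the parallel axis theorem gives I = 0.059535 + (2.7)(0.73)² = 1.4984 kg m².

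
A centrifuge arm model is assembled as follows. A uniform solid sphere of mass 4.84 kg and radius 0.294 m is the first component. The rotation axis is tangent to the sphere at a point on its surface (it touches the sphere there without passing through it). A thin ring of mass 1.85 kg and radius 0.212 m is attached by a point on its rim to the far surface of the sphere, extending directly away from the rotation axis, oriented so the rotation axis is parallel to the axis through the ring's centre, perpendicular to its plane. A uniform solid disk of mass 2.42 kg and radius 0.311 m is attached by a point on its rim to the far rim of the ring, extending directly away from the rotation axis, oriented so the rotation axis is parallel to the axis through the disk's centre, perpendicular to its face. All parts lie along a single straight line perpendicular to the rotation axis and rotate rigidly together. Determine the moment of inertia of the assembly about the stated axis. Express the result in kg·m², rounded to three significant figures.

Solid sphere: I_cm = (2/5)MR² = (2/5)(4.84)(0.294)² = 0.16734 kg·m²; centre at d = 0.294 m, so the parallel axis theorem gives I = 0.16734 + (4.84)(0.294)² = 0.58569 kg·m².
Thin ring: I_cm = MR² = (1.85)(0.212)² = 0.083146 kg·m²; centre at d = 0.294 + 0.294 + 0.212 = 0.8 m, so the parallel axis theorem gives I = 0.083146 + (1.85)(0.8)² = 1.2671 kg·m².
Solid disk: I_cm = (1/2)MR² = (1/2)(2.42)(0.311)² = 0.11703 kg·m²; centre at d = 0.294 + 0.294 + 0.212 + 0.212 + 0.311 = 1.323 m, so the parallel axis theorem gives I = 0.11703 + (2.42)(1.323)² = 4.3528 kg·m².
Total I = 0.58569 + 1.2671 + 4.3528 = 6.2057 kg·m².

6.21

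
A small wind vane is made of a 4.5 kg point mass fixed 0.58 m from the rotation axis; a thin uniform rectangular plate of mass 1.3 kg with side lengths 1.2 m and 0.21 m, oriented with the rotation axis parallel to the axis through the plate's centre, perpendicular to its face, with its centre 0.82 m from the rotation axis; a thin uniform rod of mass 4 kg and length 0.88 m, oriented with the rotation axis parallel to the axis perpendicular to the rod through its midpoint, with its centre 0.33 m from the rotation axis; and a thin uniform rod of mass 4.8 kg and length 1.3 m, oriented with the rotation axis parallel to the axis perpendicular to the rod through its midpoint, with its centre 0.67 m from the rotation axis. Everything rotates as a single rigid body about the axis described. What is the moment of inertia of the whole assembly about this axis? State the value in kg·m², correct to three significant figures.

6.07

Point mass: I_cm = 0; centre at d = 0.58 m, so the parallel axis theorem gives I = 0 + (4.5)(0.58)² = 1.5138 kg·m².
Rectangular plate: I_cm = (1/12)M(a²+b²) = (1/12)(1.3)[(1.2)² + (0.21)²] = 0.16078 kg·m²; centre at d = 0.82 m, so the parallel axis theorem gives I = 0.16078 + (1.3)(0.82)² = 1.0349 kg·m².
Thin rod: I_cm = (1/12)ML² = (1/12)(4)(0.88)² = 0.25813 kg·m²; centre at d = 0.33 m, so the parallel axis theorem gives I = 0.25813 + (4)(0.33)² = 0.69373 kg·m².
Thin rod: I_cm = (1/12)ML² = (1/12)(4.8)(1.3)² = 0.676 kg·m²; centre at d = 0.67 m, so the parallel axis theorem gives I = 0.676 + (4.8)(0.67)² = 2.8307 kg·m².
Total I = 1.5138 + 1.0349 + 0.69373 + 2.8307 = 6.0732 kg·m².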